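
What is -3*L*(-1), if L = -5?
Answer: -15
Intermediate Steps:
-3*L*(-1) = -3*(-5)*(-1) = 15*(-1) = -15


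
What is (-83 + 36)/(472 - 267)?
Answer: -47/205 ≈ -0.22927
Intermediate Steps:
(-83 + 36)/(472 - 267) = -47/205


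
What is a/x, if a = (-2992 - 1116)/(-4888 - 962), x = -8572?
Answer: -79/964350 ≈ -8.1920e-5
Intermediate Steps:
a = 158/225 (a = -4108/(-5850) = -4108*(-1/5850) = 158/225 ≈ 0.70222)
a/x = (158/225)/(-8572) = (158/225)*(-1/8572) = -79/964350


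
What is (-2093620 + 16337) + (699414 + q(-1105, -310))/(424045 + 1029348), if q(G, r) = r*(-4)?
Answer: -3019107870565/1453393 ≈ -2.0773e+6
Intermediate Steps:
q(G, r) = -4*r
(-2093620 + 16337) + (699414 + q(-1105, -310))/(424045 + 1029348) = (-2093620 + 16337) + (699414 - 4*(-310))/(424045 + 1029348) = -2077283 + (699414 + 1240)/1453393 = -2077283 + 700654*(1/1453393) = -2077283 + 700654/1453393 = -3019107870565/1453393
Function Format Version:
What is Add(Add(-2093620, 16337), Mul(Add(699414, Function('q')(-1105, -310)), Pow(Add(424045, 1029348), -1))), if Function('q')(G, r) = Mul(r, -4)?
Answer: Rational(-3019107870565, 1453393) ≈ -2.0773e+6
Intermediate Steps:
Function('q')(G, r) = Mul(-4, r)
Add(Add(-2093620, 16337), Mul(Add(699414, Function('q')(-1105, -310)), Pow(Add(424045, 1029348), -1))) = Add(Add(-2093620, 16337), Mul(Add(699414, Mul(-4, -310)), Pow(Add(424045, 1029348), -1))) = Add(-2077283, Mul(Add(699414, 1240), Pow(1453393, -1))) = Add(-2077283, Mul(700654, Rational(1, 1453393))) = Add(-2077283, Rational(700654, 1453393)) = Rational(-3019107870565, 1453393)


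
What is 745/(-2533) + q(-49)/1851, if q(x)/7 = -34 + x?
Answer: -19132/31467 ≈ -0.60800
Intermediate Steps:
q(x) = -238 + 7*x (q(x) = 7*(-34 + x) = -238 + 7*x)
745/(-2533) + q(-49)/1851 = 745/(-2533) + (-238 + 7*(-49))/1851 = 745*(-1/2533) + (-238 - 343)*(1/1851) = -5/17 - 581*1/1851 = -5/17 - 581/1851 = -19132/31467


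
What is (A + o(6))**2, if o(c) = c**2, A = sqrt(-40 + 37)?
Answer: (36 + I*sqrt(3))**2 ≈ 1293.0 + 124.71*I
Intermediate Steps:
A = I*sqrt(3) (A = sqrt(-3) = I*sqrt(3) ≈ 1.732*I)
(A + o(6))**2 = (I*sqrt(3) + 6**2)**2 = (I*sqrt(3) + 36)**2 = (36 + I*sqrt(3))**2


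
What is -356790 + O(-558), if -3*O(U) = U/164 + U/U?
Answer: -87770143/246 ≈ -3.5679e+5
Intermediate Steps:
O(U) = -1/3 - U/492 (O(U) = -(U/164 + U/U)/3 = -(U*(1/164) + 1)/3 = -(U/164 + 1)/3 = -(1 + U/164)/3 = -1/3 - U/492)
-356790 + O(-558) = -356790 + (-1/3 - 1/492*(-558)) = -356790 + (-1/3 + 93/82) = -356790 + 197/246 = -87770143/246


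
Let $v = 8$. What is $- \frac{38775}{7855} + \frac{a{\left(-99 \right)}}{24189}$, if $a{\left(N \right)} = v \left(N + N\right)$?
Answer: $- \frac{5759823}{1151543} \approx -5.0018$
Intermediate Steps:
$a{\left(N \right)} = 16 N$ ($a{\left(N \right)} = 8 \left(N + N\right) = 8 \cdot 2 N = 16 N$)
$- \frac{38775}{7855} + \frac{a{\left(-99 \right)}}{24189} = - \frac{38775}{7855} + \frac{16 \left(-99\right)}{24189} = \left(-38775\right) \frac{1}{7855} - \frac{48}{733} = - \frac{7755}{1571} - \frac{48}{733} = - \frac{5759823}{1151543}$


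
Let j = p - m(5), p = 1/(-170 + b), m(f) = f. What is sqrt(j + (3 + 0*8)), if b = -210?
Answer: I*sqrt(72295)/190 ≈ 1.4151*I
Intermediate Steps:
p = -1/380 (p = 1/(-170 - 210) = 1/(-380) = -1/380 ≈ -0.0026316)
j = -1901/380 (j = -1/380 - 1*5 = -1/380 - 5 = -1901/380 ≈ -5.0026)
sqrt(j + (3 + 0*8)) = sqrt(-1901/380 + (3 + 0*8)) = sqrt(-1901/380 + (3 + 0)) = sqrt(-1901/380 + 3) = sqrt(-761/380) = I*sqrt(72295)/190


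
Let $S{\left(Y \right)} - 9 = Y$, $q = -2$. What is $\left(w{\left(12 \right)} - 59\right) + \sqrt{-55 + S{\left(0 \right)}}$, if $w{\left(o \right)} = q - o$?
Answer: $-73 + i \sqrt{46} \approx -73.0 + 6.7823 i$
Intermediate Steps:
$S{\left(Y \right)} = 9 + Y$
$w{\left(o \right)} = -2 - o$
$\left(w{\left(12 \right)} - 59\right) + \sqrt{-55 + S{\left(0 \right)}} = \left(\left(-2 - 12\right) - 59\right) + \sqrt{-55 + \left(9 + 0\right)} = \left(\left(-2 - 12\right) - 59\right) + \sqrt{-55 + 9} = \left(-14 - 59\right) + \sqrt{-46} = -73 + i \sqrt{46}$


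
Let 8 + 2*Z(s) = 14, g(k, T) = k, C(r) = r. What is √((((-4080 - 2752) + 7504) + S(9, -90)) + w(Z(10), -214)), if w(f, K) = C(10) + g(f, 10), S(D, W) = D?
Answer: √694 ≈ 26.344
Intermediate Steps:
Z(s) = 3 (Z(s) = -4 + (½)*14 = -4 + 7 = 3)
w(f, K) = 10 + f
√((((-4080 - 2752) + 7504) + S(9, -90)) + w(Z(10), -214)) = √((((-4080 - 2752) + 7504) + 9) + (10 + 3)) = √(((-6832 + 7504) + 9) + 13) = √((672 + 9) + 13) = √(681 + 13) = √694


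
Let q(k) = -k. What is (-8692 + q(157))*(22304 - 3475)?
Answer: -166617821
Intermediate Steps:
(-8692 + q(157))*(22304 - 3475) = (-8692 - 1*157)*(22304 - 3475) = (-8692 - 157)*18829 = -8849*18829 = -166617821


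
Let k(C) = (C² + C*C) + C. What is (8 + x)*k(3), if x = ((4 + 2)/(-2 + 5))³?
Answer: 336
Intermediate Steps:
k(C) = C + 2*C² (k(C) = (C² + C²) + C = 2*C² + C = C + 2*C²)
x = 8 (x = (6/3)³ = (6*(⅓))³ = 2³ = 8)
(8 + x)*k(3) = (8 + 8)*(3*(1 + 2*3)) = 16*(3*(1 + 6)) = 16*(3*7) = 16*21 = 336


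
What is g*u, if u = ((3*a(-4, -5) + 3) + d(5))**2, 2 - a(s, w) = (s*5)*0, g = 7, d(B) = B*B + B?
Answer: 10647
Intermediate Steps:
d(B) = B + B**2 (d(B) = B**2 + B = B + B**2)
a(s, w) = 2 (a(s, w) = 2 - s*5*0 = 2 - 5*s*0 = 2 - 1*0 = 2 + 0 = 2)
u = 1521 (u = ((3*2 + 3) + 5*(1 + 5))**2 = ((6 + 3) + 5*6)**2 = (9 + 30)**2 = 39**2 = 1521)
g*u = 7*1521 = 10647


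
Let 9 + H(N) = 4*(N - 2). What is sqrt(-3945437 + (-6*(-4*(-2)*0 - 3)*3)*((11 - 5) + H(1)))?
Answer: I*sqrt(3945815) ≈ 1986.4*I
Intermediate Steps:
H(N) = -17 + 4*N (H(N) = -9 + 4*(N - 2) = -9 + 4*(-2 + N) = -9 + (-8 + 4*N) = -17 + 4*N)
sqrt(-3945437 + (-6*(-4*(-2)*0 - 3)*3)*((11 - 5) + H(1))) = sqrt(-3945437 + (-6*(-4*(-2)*0 - 3)*3)*((11 - 5) + (-17 + 4*1))) = sqrt(-3945437 + (-6*(8*0 - 3)*3)*(6 + (-17 + 4))) = sqrt(-3945437 + (-6*(0 - 3)*3)*(6 - 13)) = sqrt(-3945437 - (-18)*3*(-7)) = sqrt(-3945437 - 6*(-9)*(-7)) = sqrt(-3945437 + 54*(-7)) = sqrt(-3945437 - 378) = sqrt(-3945815) = I*sqrt(3945815)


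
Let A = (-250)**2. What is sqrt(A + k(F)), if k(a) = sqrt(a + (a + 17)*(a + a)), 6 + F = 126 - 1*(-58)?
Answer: sqrt(62500 + sqrt(69598)) ≈ 250.53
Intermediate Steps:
F = 178 (F = -6 + (126 - 1*(-58)) = -6 + (126 + 58) = -6 + 184 = 178)
k(a) = sqrt(a + 2*a*(17 + a)) (k(a) = sqrt(a + (17 + a)*(2*a)) = sqrt(a + 2*a*(17 + a)))
A = 62500
sqrt(A + k(F)) = sqrt(62500 + sqrt(178*(35 + 2*178))) = sqrt(62500 + sqrt(178*(35 + 356))) = sqrt(62500 + sqrt(178*391)) = sqrt(62500 + sqrt(69598))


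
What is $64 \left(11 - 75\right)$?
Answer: $-4096$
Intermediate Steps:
$64 \left(11 - 75\right) = 64 \left(-64\right) = -4096$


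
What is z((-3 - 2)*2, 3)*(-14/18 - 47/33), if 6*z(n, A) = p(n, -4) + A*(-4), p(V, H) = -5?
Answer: 1853/297 ≈ 6.2391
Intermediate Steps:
z(n, A) = -5/6 - 2*A/3 (z(n, A) = (-5 + A*(-4))/6 = (-5 - 4*A)/6 = -5/6 - 2*A/3)
z((-3 - 2)*2, 3)*(-14/18 - 47/33) = (-5/6 - 2/3*3)*(-14/18 - 47/33) = (-5/6 - 2)*(-14*1/18 - 47*1/33) = -17*(-7/9 - 47/33)/6 = -17/6*(-218/99) = 1853/297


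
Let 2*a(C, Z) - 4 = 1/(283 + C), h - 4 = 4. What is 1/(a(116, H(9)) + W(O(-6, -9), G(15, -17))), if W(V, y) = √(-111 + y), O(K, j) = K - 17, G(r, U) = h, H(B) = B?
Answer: 1274406/68141221 - 636804*I*√103/68141221 ≈ 0.018702 - 0.094845*I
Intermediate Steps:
h = 8 (h = 4 + 4 = 8)
G(r, U) = 8
a(C, Z) = 2 + 1/(2*(283 + C))
O(K, j) = -17 + K
1/(a(116, H(9)) + W(O(-6, -9), G(15, -17))) = 1/((1133 + 4*116)/(2*(283 + 116)) + √(-111 + 8)) = 1/((½)*(1133 + 464)/399 + √(-103)) = 1/((½)*(1/399)*1597 + I*√103) = 1/(1597/798 + I*√103)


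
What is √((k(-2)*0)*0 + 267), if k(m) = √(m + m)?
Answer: √267 ≈ 16.340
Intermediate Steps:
k(m) = √2*√m (k(m) = √(2*m) = √2*√m)
√((k(-2)*0)*0 + 267) = √(((√2*√(-2))*0)*0 + 267) = √(((√2*(I*√2))*0)*0 + 267) = √(((2*I)*0)*0 + 267) = √(0*0 + 267) = √(0 + 267) = √267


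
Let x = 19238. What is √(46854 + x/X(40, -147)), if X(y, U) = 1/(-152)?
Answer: I*√2877322 ≈ 1696.3*I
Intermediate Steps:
X(y, U) = -1/152
√(46854 + x/X(40, -147)) = √(46854 + 19238/(-1/152)) = √(46854 + 19238*(-152)) = √(46854 - 2924176) = √(-2877322) = I*√2877322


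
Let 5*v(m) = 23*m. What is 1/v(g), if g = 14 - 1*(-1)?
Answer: 1/69 ≈ 0.014493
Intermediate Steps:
g = 15 (g = 14 + 1 = 15)
v(m) = 23*m/5 (v(m) = (23*m)/5 = 23*m/5)
1/v(g) = 1/((23/5)*15) = 1/69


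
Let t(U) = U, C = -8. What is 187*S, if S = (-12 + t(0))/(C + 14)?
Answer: -374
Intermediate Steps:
S = -2 (S = (-12 + 0)/(-8 + 14) = -12/6 = -12*1/6 = -2)
187*S = 187*(-2) = -374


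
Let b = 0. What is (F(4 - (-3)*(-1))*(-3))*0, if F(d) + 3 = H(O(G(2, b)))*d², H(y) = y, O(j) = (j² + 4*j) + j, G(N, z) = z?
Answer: 0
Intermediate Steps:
O(j) = j² + 5*j
F(d) = -3 (F(d) = -3 + (0*(5 + 0))*d² = -3 + (0*5)*d² = -3 + 0*d² = -3 + 0 = -3)
(F(4 - (-3)*(-1))*(-3))*0 = -3*(-3)*0 = 9*0 = 0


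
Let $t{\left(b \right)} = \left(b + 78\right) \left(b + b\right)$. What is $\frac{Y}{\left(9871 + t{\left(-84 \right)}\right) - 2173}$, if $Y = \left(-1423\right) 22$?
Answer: $- \frac{15653}{4353} \approx -3.5959$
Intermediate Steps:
$t{\left(b \right)} = 2 b \left(78 + b\right)$ ($t{\left(b \right)} = \left(78 + b\right) 2 b = 2 b \left(78 + b\right)$)
$Y = -31306$
$\frac{Y}{\left(9871 + t{\left(-84 \right)}\right) - 2173} = - \frac{31306}{\left(9871 + 2 \left(-84\right) \left(78 - 84\right)\right) - 2173} = - \frac{31306}{\left(9871 + 2 \left(-84\right) \left(-6\right)\right) - 2173} = - \frac{31306}{\left(9871 + 1008\right) - 2173} = - \frac{31306}{10879 - 2173} = - \frac{31306}{8706} = \left(-31306\right) \frac{1}{8706} = - \frac{15653}{4353}$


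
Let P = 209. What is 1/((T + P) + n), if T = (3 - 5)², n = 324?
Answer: 1/537 ≈ 0.0018622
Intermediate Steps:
T = 4 (T = (-2)² = 4)
1/((T + P) + n) = 1/((4 + 209) + 324) = 1/(213 + 324) = 1/537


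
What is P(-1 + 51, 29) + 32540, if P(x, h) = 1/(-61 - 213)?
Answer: 8915959/274 ≈ 32540.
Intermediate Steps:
P(x, h) = -1/274 (P(x, h) = 1/(-274) = -1/274)
P(-1 + 51, 29) + 32540 = -1/274 + 32540 = 8915959/274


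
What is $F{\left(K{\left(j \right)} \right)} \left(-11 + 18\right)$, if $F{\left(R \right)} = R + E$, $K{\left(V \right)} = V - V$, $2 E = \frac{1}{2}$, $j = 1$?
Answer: $\frac{7}{4} \approx 1.75$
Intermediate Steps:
$E = \frac{1}{4}$ ($E = \frac{1}{2 \cdot 2} = \frac{1}{2} \cdot \frac{1}{2} = \frac{1}{4} \approx 0.25$)
$K{\left(V \right)} = 0$
$F{\left(R \right)} = \frac{1}{4} + R$ ($F{\left(R \right)} = R + \frac{1}{4} = \frac{1}{4} + R$)
$F{\left(K{\left(j \right)} \right)} \left(-11 + 18\right) = \left(\frac{1}{4} + 0\right) \left(-11 + 18\right) = \frac{1}{4} \cdot 7 = \frac{7}{4}$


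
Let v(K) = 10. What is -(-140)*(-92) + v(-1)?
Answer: -12870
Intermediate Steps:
-(-140)*(-92) + v(-1) = -(-140)*(-92) + 10 = -140*92 + 10 = -12880 + 10 = -12870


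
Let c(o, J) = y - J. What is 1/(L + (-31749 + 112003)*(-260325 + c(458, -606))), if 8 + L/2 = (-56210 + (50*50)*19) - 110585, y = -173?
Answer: -1/20857611174 ≈ -4.7944e-11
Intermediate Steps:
c(o, J) = -173 - J
L = -238606 (L = -16 + 2*((-56210 + (50*50)*19) - 110585) = -16 + 2*((-56210 + 2500*19) - 110585) = -16 + 2*((-56210 + 47500) - 110585) = -16 + 2*(-8710 - 110585) = -16 + 2*(-119295) = -16 - 238590 = -238606)
1/(L + (-31749 + 112003)*(-260325 + c(458, -606))) = 1/(-238606 + (-31749 + 112003)*(-260325 + (-173 - 1*(-606)))) = 1/(-238606 + 80254*(-260325 + (-173 + 606))) = 1/(-238606 + 80254*(-260325 + 433)) = 1/(-238606 + 80254*(-259892)) = 1/(-238606 - 20857372568) = 1/(-20857611174) = -1/20857611174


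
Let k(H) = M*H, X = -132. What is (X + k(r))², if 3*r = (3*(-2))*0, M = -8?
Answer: 17424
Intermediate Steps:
r = 0 (r = ((3*(-2))*0)/3 = (-6*0)/3 = (⅓)*0 = 0)
k(H) = -8*H
(X + k(r))² = (-132 - 8*0)² = (-132 + 0)² = (-132)² = 17424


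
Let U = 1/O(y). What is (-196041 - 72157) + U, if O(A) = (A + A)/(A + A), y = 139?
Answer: -268197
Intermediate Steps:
O(A) = 1 (O(A) = (2*A)/((2*A)) = (2*A)*(1/(2*A)) = 1)
U = 1 (U = 1/1 = 1)
(-196041 - 72157) + U = (-196041 - 72157) + 1 = -268198 + 1 = -268197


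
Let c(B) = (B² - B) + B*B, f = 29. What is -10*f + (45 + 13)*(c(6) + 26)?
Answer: 5046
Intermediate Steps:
c(B) = -B + 2*B² (c(B) = (B² - B) + B² = -B + 2*B²)
-10*f + (45 + 13)*(c(6) + 26) = -10*29 + (45 + 13)*(6*(-1 + 2*6) + 26) = -290 + 58*(6*(-1 + 12) + 26) = -290 + 58*(6*11 + 26) = -290 + 58*(66 + 26) = -290 + 58*92 = -290 + 5336 = 5046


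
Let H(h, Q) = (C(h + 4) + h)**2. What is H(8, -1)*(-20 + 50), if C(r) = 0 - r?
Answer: 480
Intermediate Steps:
C(r) = -r
H(h, Q) = 16 (H(h, Q) = (-(h + 4) + h)**2 = (-(4 + h) + h)**2 = ((-4 - h) + h)**2 = (-4)**2 = 16)
H(8, -1)*(-20 + 50) = 16*(-20 + 50) = 16*30 = 480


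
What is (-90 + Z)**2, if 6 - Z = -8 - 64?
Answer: 144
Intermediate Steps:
Z = 78 (Z = 6 - (-8 - 64) = 6 - 1*(-72) = 6 + 72 = 78)
(-90 + Z)**2 = (-90 + 78)**2 = (-12)**2 = 144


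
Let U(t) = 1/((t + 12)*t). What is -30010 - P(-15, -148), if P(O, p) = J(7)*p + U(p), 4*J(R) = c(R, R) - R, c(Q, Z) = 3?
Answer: -607020225/20128 ≈ -30158.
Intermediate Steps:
J(R) = ¾ - R/4 (J(R) = (3 - R)/4 = ¾ - R/4)
U(t) = 1/(t*(12 + t)) (U(t) = 1/((12 + t)*t) = 1/(t*(12 + t)))
P(O, p) = -p + 1/(p*(12 + p)) (P(O, p) = (¾ - ¼*7)*p + 1/(p*(12 + p)) = (¾ - 7/4)*p + 1/(p*(12 + p)) = -p + 1/(p*(12 + p)))
-30010 - P(-15, -148) = -30010 - (-1*(-148) + 1/((-148)*(12 - 148))) = -30010 - (148 - 1/148/(-136)) = -30010 - (148 - 1/148*(-1/136)) = -30010 - (148 + 1/20128) = -30010 - 1*2978945/20128 = -30010 - 2978945/20128 = -607020225/20128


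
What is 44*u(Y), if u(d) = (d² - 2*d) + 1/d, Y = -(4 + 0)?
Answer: 1045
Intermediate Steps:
Y = -4 (Y = -1*4 = -4)
u(d) = 1/d + d² - 2*d
44*u(Y) = 44*((1 + (-4)²*(-2 - 4))/(-4)) = 44*(-(1 + 16*(-6))/4) = 44*(-(1 - 96)/4) = 44*(-¼*(-95)) = 44*(95/4) = 1045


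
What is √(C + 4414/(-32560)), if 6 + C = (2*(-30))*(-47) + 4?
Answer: √186710570310/8140 ≈ 53.084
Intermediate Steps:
C = 2818 (C = -6 + ((2*(-30))*(-47) + 4) = -6 + (-60*(-47) + 4) = -6 + (2820 + 4) = -6 + 2824 = 2818)
√(C + 4414/(-32560)) = √(2818 + 4414/(-32560)) = √(2818 + 4414*(-1/32560)) = √(2818 - 2207/16280) = √(45874833/16280) = √186710570310/8140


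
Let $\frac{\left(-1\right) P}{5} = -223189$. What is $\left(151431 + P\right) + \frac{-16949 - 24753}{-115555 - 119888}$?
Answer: $\frac{298394849270}{235443} \approx 1.2674 \cdot 10^{6}$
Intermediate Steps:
$P = 1115945$ ($P = \left(-5\right) \left(-223189\right) = 1115945$)
$\left(151431 + P\right) + \frac{-16949 - 24753}{-115555 - 119888} = \left(151431 + 1115945\right) + \frac{-16949 - 24753}{-115555 - 119888} = 1267376 - \frac{41702}{-235443} = 1267376 - - \frac{41702}{235443} = 1267376 + \frac{41702}{235443} = \frac{298394849270}{235443}$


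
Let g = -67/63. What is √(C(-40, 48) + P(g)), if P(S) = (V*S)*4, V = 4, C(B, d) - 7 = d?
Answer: √16751/21 ≈ 6.1631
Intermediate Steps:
C(B, d) = 7 + d
g = -67/63 (g = -67*1/63 = -67/63 ≈ -1.0635)
P(S) = 16*S (P(S) = (4*S)*4 = 16*S)
√(C(-40, 48) + P(g)) = √((7 + 48) + 16*(-67/63)) = √(55 - 1072/63) = √(2393/63) = √16751/21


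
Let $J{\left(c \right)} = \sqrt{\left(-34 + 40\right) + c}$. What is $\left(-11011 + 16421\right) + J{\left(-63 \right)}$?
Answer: $5410 + i \sqrt{57} \approx 5410.0 + 7.5498 i$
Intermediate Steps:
$J{\left(c \right)} = \sqrt{6 + c}$
$\left(-11011 + 16421\right) + J{\left(-63 \right)} = \left(-11011 + 16421\right) + \sqrt{6 - 63} = 5410 + \sqrt{-57} = 5410 + i \sqrt{57}$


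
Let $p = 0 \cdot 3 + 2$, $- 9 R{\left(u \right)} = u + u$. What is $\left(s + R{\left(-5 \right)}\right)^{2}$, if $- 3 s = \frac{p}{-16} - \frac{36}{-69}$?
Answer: $\frac{2627641}{2742336} \approx 0.95818$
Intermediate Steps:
$R{\left(u \right)} = - \frac{2 u}{9}$ ($R{\left(u \right)} = - \frac{u + u}{9} = - \frac{2 u}{9}$)
$p = 2$ ($p = 0 + 2 = 2$)
$s = - \frac{73}{552}$ ($s = - \frac{\frac{2}{-16} - \frac{36}{-69}}{3} = - \frac{2 \left(- \frac{1}{16}\right) - - \frac{12}{23}}{3} = - \frac{- \frac{1}{8} + \frac{12}{23}}{3} = \left(- \frac{1}{3}\right) \frac{73}{184} = - \frac{73}{552} \approx -0.13225$)
$\left(s + R{\left(-5 \right)}\right)^{2} = \left(- \frac{73}{552} - - \frac{10}{9}\right)^{2} = \left(- \frac{73}{552} + \frac{10}{9}\right)^{2} = \left(\frac{1621}{1656}\right)^{2} = \frac{2627641}{2742336}$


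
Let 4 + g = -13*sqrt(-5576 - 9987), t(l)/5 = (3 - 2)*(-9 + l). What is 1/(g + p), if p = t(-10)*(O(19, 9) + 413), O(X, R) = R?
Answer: I/(-40094*I + 13*sqrt(15563)) ≈ -2.4901e-5 + 1.0072e-6*I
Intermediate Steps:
t(l) = -45 + 5*l (t(l) = 5*((3 - 2)*(-9 + l)) = 5*(1*(-9 + l)) = 5*(-9 + l) = -45 + 5*l)
g = -4 - 13*I*sqrt(15563) (g = -4 - 13*sqrt(-5576 - 9987) = -4 - 13*I*sqrt(15563) ≈ -4.0 - 1621.8*I)
p = -40090 (p = (-45 + 5*(-10))*(9 + 413) = (-45 - 50)*422 = -95*422 = -40090)
1/(g + p) = 1/((-4 - 13*I*sqrt(15563)) - 40090) = 1/(-40094 - 13*I*sqrt(15563))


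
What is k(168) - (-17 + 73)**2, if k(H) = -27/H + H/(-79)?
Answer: -13883783/4424 ≈ -3138.3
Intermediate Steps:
k(H) = -27/H - H/79 (k(H) = -27/H + H*(-1/79) = -27/H - H/79)
k(168) - (-17 + 73)**2 = (-27/168 - 1/79*168) - (-17 + 73)**2 = (-27*1/168 - 168/79) - 1*56**2 = (-9/56 - 168/79) - 1*3136 = -10119/4424 - 3136 = -13883783/4424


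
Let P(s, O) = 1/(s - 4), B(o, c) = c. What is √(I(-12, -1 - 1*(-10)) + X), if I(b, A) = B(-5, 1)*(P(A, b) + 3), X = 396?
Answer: 2*√2495/5 ≈ 19.980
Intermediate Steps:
P(s, O) = 1/(-4 + s)
I(b, A) = 3 + 1/(-4 + A) (I(b, A) = 1*(1/(-4 + A) + 3) = 1*(3 + 1/(-4 + A)) = 3 + 1/(-4 + A))
√(I(-12, -1 - 1*(-10)) + X) = √((-11 + 3*(-1 - 1*(-10)))/(-4 + (-1 - 1*(-10))) + 396) = √((-11 + 3*(-1 + 10))/(-4 + (-1 + 10)) + 396) = √((-11 + 3*9)/(-4 + 9) + 396) = √((-11 + 27)/5 + 396) = √((⅕)*16 + 396) = √(16/5 + 396) = √(1996/5) = 2*√2495/5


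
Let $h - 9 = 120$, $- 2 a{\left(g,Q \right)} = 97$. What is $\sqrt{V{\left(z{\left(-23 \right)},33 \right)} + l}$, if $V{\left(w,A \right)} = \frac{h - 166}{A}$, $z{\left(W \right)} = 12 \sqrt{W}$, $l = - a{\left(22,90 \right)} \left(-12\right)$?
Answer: $\frac{i \sqrt{635019}}{33} \approx 24.148 i$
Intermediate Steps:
$a{\left(g,Q \right)} = - \frac{97}{2}$ ($a{\left(g,Q \right)} = \left(- \frac{1}{2}\right) 97 = - \frac{97}{2}$)
$h = 129$ ($h = 9 + 120 = 129$)
$l = -582$ ($l = - \frac{\left(-97\right) \left(-12\right)}{2} = \left(-1\right) 582 = -582$)
$V{\left(w,A \right)} = - \frac{37}{A}$ ($V{\left(w,A \right)} = \frac{129 - 166}{A} = - \frac{37}{A}$)
$\sqrt{V{\left(z{\left(-23 \right)},33 \right)} + l} = \sqrt{- \frac{37}{33} - 582} = \sqrt{- \frac{19243}{33}} = \frac{i \sqrt{635019}}{33}$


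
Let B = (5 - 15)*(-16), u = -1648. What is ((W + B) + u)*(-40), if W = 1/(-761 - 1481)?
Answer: 66721940/1121 ≈ 59520.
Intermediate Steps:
B = 160 (B = -10*(-16) = 160)
W = -1/2242 (W = 1/(-2242) = -1/2242 ≈ -0.00044603)
((W + B) + u)*(-40) = ((-1/2242 + 160) - 1648)*(-40) = (358719/2242 - 1648)*(-40) = -3336097/2242*(-40) = 66721940/1121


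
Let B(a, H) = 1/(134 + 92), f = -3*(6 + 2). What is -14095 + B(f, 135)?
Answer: -3185469/226 ≈ -14095.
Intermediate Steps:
f = -24 (f = -3*8 = -24)
B(a, H) = 1/226
-14095 + B(f, 135) = -14095 + 1/226 = -3185469/226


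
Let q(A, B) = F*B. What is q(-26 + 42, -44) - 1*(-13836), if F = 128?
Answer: 8204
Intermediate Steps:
q(A, B) = 128*B
q(-26 + 42, -44) - 1*(-13836) = 128*(-44) - 1*(-13836) = -5632 + 13836 = 8204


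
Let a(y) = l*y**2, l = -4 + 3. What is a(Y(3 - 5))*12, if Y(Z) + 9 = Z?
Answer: -1452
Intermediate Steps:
Y(Z) = -9 + Z
l = -1
a(y) = -y**2
a(Y(3 - 5))*12 = -(-9 + (3 - 5))**2*12 = -(-9 - 2)**2*12 = -1*(-11)**2*12 = -1*121*12 = -121*12 = -1452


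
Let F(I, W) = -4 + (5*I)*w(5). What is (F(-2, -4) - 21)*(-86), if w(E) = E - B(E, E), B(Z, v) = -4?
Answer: 9890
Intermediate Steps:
w(E) = 4 + E (w(E) = E - 1*(-4) = E + 4 = 4 + E)
F(I, W) = -4 + 45*I (F(I, W) = -4 + (5*I)*(4 + 5) = -4 + (5*I)*9 = -4 + 45*I)
(F(-2, -4) - 21)*(-86) = ((-4 + 45*(-2)) - 21)*(-86) = ((-4 - 90) - 21)*(-86) = (-94 - 21)*(-86) = -115*(-86) = 9890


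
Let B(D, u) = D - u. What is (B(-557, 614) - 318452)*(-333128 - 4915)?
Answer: 108046317789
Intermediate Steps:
(B(-557, 614) - 318452)*(-333128 - 4915) = ((-557 - 1*614) - 318452)*(-333128 - 4915) = ((-557 - 614) - 318452)*(-338043) = (-1171 - 318452)*(-338043) = -319623*(-338043) = 108046317789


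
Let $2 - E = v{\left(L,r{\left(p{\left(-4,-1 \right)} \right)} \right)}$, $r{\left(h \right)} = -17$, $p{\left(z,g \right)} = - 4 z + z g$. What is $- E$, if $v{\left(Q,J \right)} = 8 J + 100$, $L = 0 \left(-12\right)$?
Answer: $-38$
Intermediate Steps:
$p{\left(z,g \right)} = - 4 z + g z$
$L = 0$
$v{\left(Q,J \right)} = 100 + 8 J$
$E = 38$ ($E = 2 - \left(100 + 8 \left(-17\right)\right) = 2 - \left(100 - 136\right) = 2 - -36 = 2 + 36 = 38$)
$- E = \left(-1\right) 38 = -38$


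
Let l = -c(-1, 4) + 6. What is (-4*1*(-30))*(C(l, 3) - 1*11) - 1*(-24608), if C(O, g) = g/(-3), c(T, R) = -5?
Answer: 23168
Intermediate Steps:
l = 11 (l = -1*(-5) + 6 = 5 + 6 = 11)
C(O, g) = -g/3 (C(O, g) = g*(-⅓) = -g/3)
(-4*1*(-30))*(C(l, 3) - 1*11) - 1*(-24608) = (-4*1*(-30))*(-⅓*3 - 1*11) - 1*(-24608) = (-4*(-30))*(-1 - 11) + 24608 = 120*(-12) + 24608 = -1440 + 24608 = 23168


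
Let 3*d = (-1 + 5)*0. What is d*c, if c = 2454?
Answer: 0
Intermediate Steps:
d = 0 (d = ((-1 + 5)*0)/3 = (4*0)/3 = (⅓)*0 = 0)
d*c = 0*2454 = 0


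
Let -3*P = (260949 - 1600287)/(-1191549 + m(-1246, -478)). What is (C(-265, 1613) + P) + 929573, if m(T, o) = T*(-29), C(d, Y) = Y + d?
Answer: 1075599640769/1155415 ≈ 9.3092e+5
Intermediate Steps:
m(T, o) = -29*T
P = -446446/1155415 (P = -(260949 - 1600287)/(3*(-1191549 - 29*(-1246))) = -(-446446)/(-1191549 + 36134) = -(-446446)/(-1155415) = -(-446446)*(-1)/1155415 = -⅓*1339338/1155415 = -446446/1155415 ≈ -0.38639)
(C(-265, 1613) + P) + 929573 = ((1613 - 265) - 446446/1155415) + 929573 = (1348 - 446446/1155415) + 929573 = 1557052974/1155415 + 929573 = 1075599640769/1155415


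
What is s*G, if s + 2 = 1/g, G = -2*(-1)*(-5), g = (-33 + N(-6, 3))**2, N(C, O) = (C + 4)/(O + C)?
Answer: 188090/9409 ≈ 19.990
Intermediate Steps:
N(C, O) = (4 + C)/(C + O)
g = 9409/9 (g = (-33 + (4 - 6)/(-6 + 3))**2 = (-33 - 2/(-3))**2 = (-33 - 1/3*(-2))**2 = (-33 + 2/3)**2 = (-97/3)**2 = 9409/9 ≈ 1045.4)
G = -10 (G = 2*(-5) = -10)
s = -18809/9409 (s = -2 + 1/(9409/9) = -2 + 9/9409 = -18809/9409 ≈ -1.9990)
s*G = -18809/9409*(-10) = 188090/9409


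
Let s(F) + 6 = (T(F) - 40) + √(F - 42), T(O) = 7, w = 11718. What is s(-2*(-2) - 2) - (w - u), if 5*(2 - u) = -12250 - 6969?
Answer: -39556/5 + 2*I*√10 ≈ -7911.2 + 6.3246*I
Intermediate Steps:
u = 19229/5 (u = 2 - (-12250 - 6969)/5 = 2 - ⅕*(-19219) = 2 + 19219/5 = 19229/5 ≈ 3845.8)
s(F) = -39 + √(-42 + F) (s(F) = -6 + ((7 - 40) + √(F - 42)) = -6 + (-33 + √(-42 + F)) = -39 + √(-42 + F))
s(-2*(-2) - 2) - (w - u) = (-39 + √(-42 + (-2*(-2) - 2))) - (11718 - 1*19229/5) = (-39 + √(-42 + (4 - 2))) - (11718 - 19229/5) = (-39 + √(-42 + 2)) - 1*39361/5 = (-39 + √(-40)) - 39361/5 = (-39 + 2*I*√10) - 39361/5 = -39556/5 + 2*I*√10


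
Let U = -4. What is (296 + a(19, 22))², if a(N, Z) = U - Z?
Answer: 72900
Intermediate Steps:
a(N, Z) = -4 - Z
(296 + a(19, 22))² = (296 + (-4 - 1*22))² = (296 + (-4 - 22))² = (296 - 26)² = 270² = 72900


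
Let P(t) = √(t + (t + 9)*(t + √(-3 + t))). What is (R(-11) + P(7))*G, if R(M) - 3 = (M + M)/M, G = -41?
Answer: -205 - 41*√151 ≈ -708.82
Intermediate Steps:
R(M) = 5 (R(M) = 3 + (M + M)/M = 3 + (2*M)/M = 3 + 2 = 5)
P(t) = √(t + (9 + t)*(t + √(-3 + t)))
(R(-11) + P(7))*G = (5 + √(7² + 9*√(-3 + 7) + 10*7 + 7*√(-3 + 7)))*(-41) = (5 + √(49 + 9*√4 + 70 + 7*√4))*(-41) = (5 + √(49 + 9*2 + 70 + 7*2))*(-41) = (5 + √(49 + 18 + 70 + 14))*(-41) = (5 + √151)*(-41) = -205 - 41*√151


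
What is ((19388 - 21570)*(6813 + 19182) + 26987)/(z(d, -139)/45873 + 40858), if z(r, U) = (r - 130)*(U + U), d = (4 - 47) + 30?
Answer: -2600728586919/1874318788 ≈ -1387.6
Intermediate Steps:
d = -13 (d = -43 + 30 = -13)
z(r, U) = 2*U*(-130 + r) (z(r, U) = (-130 + r)*(2*U) = 2*U*(-130 + r))
((19388 - 21570)*(6813 + 19182) + 26987)/(z(d, -139)/45873 + 40858) = ((19388 - 21570)*(6813 + 19182) + 26987)/((2*(-139)*(-130 - 13))/45873 + 40858) = (-2182*25995 + 26987)/((2*(-139)*(-143))*(1/45873) + 40858) = (-56721090 + 26987)/(39754*(1/45873) + 40858) = -56694103/(39754/45873 + 40858) = -56694103/1874318788/45873 = -56694103*45873/1874318788 = -2600728586919/1874318788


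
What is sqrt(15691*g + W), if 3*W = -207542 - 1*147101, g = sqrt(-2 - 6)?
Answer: sqrt(-1063929 + 282438*I*sqrt(2))/3 ≈ 63.468 + 349.63*I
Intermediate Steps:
g = 2*I*sqrt(2) (g = sqrt(-8) = 2*I*sqrt(2) ≈ 2.8284*I)
W = -354643/3 (W = (-207542 - 1*147101)/3 = (-207542 - 147101)/3 = (1/3)*(-354643) = -354643/3 ≈ -1.1821e+5)
sqrt(15691*g + W) = sqrt(15691*(2*I*sqrt(2)) - 354643/3) = sqrt(31382*I*sqrt(2) - 354643/3) = sqrt(-354643/3 + 31382*I*sqrt(2))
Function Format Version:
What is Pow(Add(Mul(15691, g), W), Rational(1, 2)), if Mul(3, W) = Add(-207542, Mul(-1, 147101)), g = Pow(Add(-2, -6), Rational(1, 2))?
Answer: Mul(Rational(1, 3), Pow(Add(-1063929, Mul(282438, I, Pow(2, Rational(1, 2)))), Rational(1, 2))) ≈ Add(63.468, Mul(349.63, I))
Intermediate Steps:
g = Mul(2, I, Pow(2, Rational(1, 2))) (g = Pow(-8, Rational(1, 2)) = Mul(2, I, Pow(2, Rational(1, 2))) ≈ Mul(2.8284, I))
W = Rational(-354643, 3) (W = Mul(Rational(1, 3), Add(-207542, Mul(-1, 147101))) = Mul(Rational(1, 3), Add(-207542, -147101)) = Mul(Rational(1, 3), -354643) = Rational(-354643, 3) ≈ -1.1821e+5)
Pow(Add(Mul(15691, g), W), Rational(1, 2)) = Pow(Add(Mul(15691, Mul(2, I, Pow(2, Rational(1, 2)))), Rational(-354643, 3)), Rational(1, 2)) = Pow(Add(Mul(31382, I, Pow(2, Rational(1, 2))), Rational(-354643, 3)), Rational(1, 2)) = Pow(Add(Rational(-354643, 3), Mul(31382, I, Pow(2, Rational(1, 2)))), Rational(1, 2))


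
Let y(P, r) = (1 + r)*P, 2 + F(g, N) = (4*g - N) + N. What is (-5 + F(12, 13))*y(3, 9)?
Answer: 1230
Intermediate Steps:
F(g, N) = -2 + 4*g (F(g, N) = -2 + ((4*g - N) + N) = -2 + ((-N + 4*g) + N) = -2 + 4*g)
y(P, r) = P*(1 + r)
(-5 + F(12, 13))*y(3, 9) = (-5 + (-2 + 4*12))*(3*(1 + 9)) = (-5 + (-2 + 48))*(3*10) = (-5 + 46)*30 = 41*30 = 1230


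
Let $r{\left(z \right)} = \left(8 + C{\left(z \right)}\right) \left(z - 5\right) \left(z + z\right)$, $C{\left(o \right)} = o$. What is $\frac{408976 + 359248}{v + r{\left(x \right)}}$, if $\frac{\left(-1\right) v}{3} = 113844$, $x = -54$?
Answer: $- \frac{192056}{158661} \approx -1.2105$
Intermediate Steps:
$v = -341532$ ($v = \left(-3\right) 113844 = -341532$)
$r{\left(z \right)} = 2 z \left(-5 + z\right) \left(8 + z\right)$ ($r{\left(z \right)} = \left(8 + z\right) \left(z - 5\right) \left(z + z\right) = \left(8 + z\right) \left(-5 + z\right) 2 z = \left(8 + z\right) 2 z \left(-5 + z\right) = 2 z \left(-5 + z\right) \left(8 + z\right)$)
$\frac{408976 + 359248}{v + r{\left(x \right)}} = \frac{408976 + 359248}{-341532 + 2 \left(-54\right) \left(-40 + \left(-54\right)^{2} + 3 \left(-54\right)\right)} = \frac{768224}{-341532 + 2 \left(-54\right) \left(-40 + 2916 - 162\right)} = \frac{768224}{-341532 + 2 \left(-54\right) 2714} = \frac{768224}{-341532 - 293112} = \frac{768224}{-634644} = 768224 \left(- \frac{1}{634644}\right) = - \frac{192056}{158661}$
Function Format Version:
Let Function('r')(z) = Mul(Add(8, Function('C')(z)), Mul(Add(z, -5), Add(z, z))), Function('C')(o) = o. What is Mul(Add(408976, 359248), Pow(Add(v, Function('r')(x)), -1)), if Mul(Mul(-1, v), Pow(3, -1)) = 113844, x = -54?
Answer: Rational(-192056, 158661) ≈ -1.2105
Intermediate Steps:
v = -341532 (v = Mul(-3, 113844) = -341532)
Function('r')(z) = Mul(2, z, Add(-5, z), Add(8, z)) (Function('r')(z) = Mul(Add(8, z), Mul(Add(z, -5), Add(z, z))) = Mul(Add(8, z), Mul(Add(-5, z), Mul(2, z))) = Mul(Add(8, z), Mul(2, z, Add(-5, z))) = Mul(2, z, Add(-5, z), Add(8, z)))
Mul(Add(408976, 359248), Pow(Add(v, Function('r')(x)), -1)) = Mul(Add(408976, 359248), Pow(Add(-341532, Mul(2, -54, Add(-40, Pow(-54, 2), Mul(3, -54)))), -1)) = Mul(768224, Pow(Add(-341532, Mul(2, -54, Add(-40, 2916, -162))), -1)) = Mul(768224, Pow(Add(-341532, Mul(2, -54, 2714)), -1)) = Mul(768224, Pow(Add(-341532, -293112), -1)) = Mul(768224, Pow(-634644, -1)) = Mul(768224, Rational(-1, 634644)) = Rational(-192056, 158661)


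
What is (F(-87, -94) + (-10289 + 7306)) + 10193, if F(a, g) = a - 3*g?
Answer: 7405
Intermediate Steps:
(F(-87, -94) + (-10289 + 7306)) + 10193 = ((-87 - 3*(-94)) + (-10289 + 7306)) + 10193 = ((-87 + 282) - 2983) + 10193 = (195 - 2983) + 10193 = -2788 + 10193 = 7405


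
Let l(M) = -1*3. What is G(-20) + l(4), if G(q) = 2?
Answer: -1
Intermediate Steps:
l(M) = -3
G(-20) + l(4) = 2 - 3 = -1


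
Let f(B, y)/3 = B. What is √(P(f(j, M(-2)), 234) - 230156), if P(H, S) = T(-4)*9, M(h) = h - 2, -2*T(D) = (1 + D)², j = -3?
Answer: I*√920786/2 ≈ 479.79*I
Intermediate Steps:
T(D) = -(1 + D)²/2
M(h) = -2 + h
f(B, y) = 3*B
P(H, S) = -81/2 (P(H, S) = -(1 - 4)²/2*9 = -½*(-3)²*9 = -½*9*9 = -9/2*9 = -81/2)
√(P(f(j, M(-2)), 234) - 230156) = √(-81/2 - 230156) = √(-460393/2) = I*√920786/2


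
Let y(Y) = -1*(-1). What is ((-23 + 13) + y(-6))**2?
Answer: 81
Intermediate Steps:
y(Y) = 1
((-23 + 13) + y(-6))**2 = ((-23 + 13) + 1)**2 = (-10 + 1)**2 = (-9)**2 = 81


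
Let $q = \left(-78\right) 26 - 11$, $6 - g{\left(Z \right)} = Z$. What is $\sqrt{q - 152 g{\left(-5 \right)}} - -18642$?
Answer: $18642 + i \sqrt{3711} \approx 18642.0 + 60.918 i$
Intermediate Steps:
$g{\left(Z \right)} = 6 - Z$
$q = -2039$ ($q = -2028 - 11 = -2039$)
$\sqrt{q - 152 g{\left(-5 \right)}} - -18642 = \sqrt{-2039 - 152 \left(6 - -5\right)} - -18642 = \sqrt{-2039 - 152 \left(6 + 5\right)} + 18642 = \sqrt{-2039 - 1672} + 18642 = \sqrt{-3711} + 18642 = i \sqrt{3711} + 18642 = 18642 + i \sqrt{3711}$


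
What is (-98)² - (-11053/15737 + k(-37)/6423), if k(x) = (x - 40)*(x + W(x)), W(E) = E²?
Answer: 324148455897/33692917 ≈ 9620.7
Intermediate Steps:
k(x) = (-40 + x)*(x + x²) (k(x) = (x - 40)*(x + x²) = (-40 + x)*(x + x²))
(-98)² - (-11053/15737 + k(-37)/6423) = (-98)² - (-11053/15737 - 37*(-40 + (-37)² - 39*(-37))/6423) = 9604 - (-11053*1/15737 - 37*(-40 + 1369 + 1443)*(1/6423)) = 9604 - (-11053/15737 - 37*2772*(1/6423)) = 9604 - (-11053/15737 - 102564*1/6423) = 9604 - (-11053/15737 - 34188/2141) = 9604 - 1*(-561681029/33692917) = 9604 + 561681029/33692917 = 324148455897/33692917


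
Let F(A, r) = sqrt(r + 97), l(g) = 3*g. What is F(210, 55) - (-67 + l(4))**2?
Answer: -3025 + 2*sqrt(38) ≈ -3012.7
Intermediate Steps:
F(A, r) = sqrt(97 + r)
F(210, 55) - (-67 + l(4))**2 = sqrt(97 + 55) - (-67 + 3*4)**2 = sqrt(152) - (-67 + 12)**2 = 2*sqrt(38) - 1*(-55)**2 = 2*sqrt(38) - 1*3025 = 2*sqrt(38) - 3025 = -3025 + 2*sqrt(38)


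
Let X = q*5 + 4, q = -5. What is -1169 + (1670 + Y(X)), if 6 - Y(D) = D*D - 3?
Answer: 69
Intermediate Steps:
X = -21 (X = -5*5 + 4 = -25 + 4 = -21)
Y(D) = 9 - D**2 (Y(D) = 6 - (D*D - 3) = 6 - (D**2 - 3) = 6 - (-3 + D**2) = 6 + (3 - D**2) = 9 - D**2)
-1169 + (1670 + Y(X)) = -1169 + (1670 + (9 - 1*(-21)**2)) = -1169 + (1670 + (9 - 1*441)) = -1169 + (1670 + (9 - 441)) = -1169 + (1670 - 432) = -1169 + 1238 = 69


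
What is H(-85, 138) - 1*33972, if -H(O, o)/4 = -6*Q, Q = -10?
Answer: -34212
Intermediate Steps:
H(O, o) = -240 (H(O, o) = -(-24)*(-10) = -4*60 = -240)
H(-85, 138) - 1*33972 = -240 - 1*33972 = -240 - 33972 = -34212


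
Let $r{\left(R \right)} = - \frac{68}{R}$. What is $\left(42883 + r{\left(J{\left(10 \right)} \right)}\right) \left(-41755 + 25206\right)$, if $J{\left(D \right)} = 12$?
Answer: $- \frac{2128730968}{3} \approx -7.0958 \cdot 10^{8}$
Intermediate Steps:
$\left(42883 + r{\left(J{\left(10 \right)} \right)}\right) \left(-41755 + 25206\right) = \left(42883 - \frac{68}{12}\right) \left(-41755 + 25206\right) = \left(42883 - \frac{17}{3}\right) \left(-16549\right) = \frac{128632}{3} \left(-16549\right) = - \frac{2128730968}{3}$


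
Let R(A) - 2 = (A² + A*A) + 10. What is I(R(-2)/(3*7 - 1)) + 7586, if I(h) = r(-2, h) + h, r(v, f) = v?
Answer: 7585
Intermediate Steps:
R(A) = 12 + 2*A² (R(A) = 2 + ((A² + A*A) + 10) = 2 + ((A² + A²) + 10) = 2 + (2*A² + 10) = 2 + (10 + 2*A²) = 12 + 2*A²)
I(h) = -2 + h
I(R(-2)/(3*7 - 1)) + 7586 = (-2 + (12 + 2*(-2)²)/(3*7 - 1)) + 7586 = (-2 + (12 + 2*4)/(21 - 1)) + 7586 = (-2 + (12 + 8)/20) + 7586 = (-2 + 20*(1/20)) + 7586 = (-2 + 1) + 7586 = -1 + 7586 = 7585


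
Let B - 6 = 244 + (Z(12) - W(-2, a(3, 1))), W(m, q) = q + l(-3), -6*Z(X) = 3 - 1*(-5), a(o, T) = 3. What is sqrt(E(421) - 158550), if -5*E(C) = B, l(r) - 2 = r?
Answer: 19*I*sqrt(3954)/3 ≈ 398.25*I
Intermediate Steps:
Z(X) = -4/3 (Z(X) = -(3 - 1*(-5))/6 = -(3 + 5)/6 = -1/6*8 = -4/3)
l(r) = 2 + r
W(m, q) = -1 + q (W(m, q) = q + (2 - 3) = q - 1 = -1 + q)
B = 740/3 (B = 6 + (244 + (-4/3 - (-1 + 3))) = 6 + (244 + (-4/3 - 1*2)) = 6 + (244 + (-4/3 - 2)) = 6 + (244 - 10/3) = 6 + 722/3 = 740/3 ≈ 246.67)
E(C) = -148/3 (E(C) = -1/5*740/3 = -148/3)
sqrt(E(421) - 158550) = sqrt(-148/3 - 158550) = sqrt(-475798/3) = 19*I*sqrt(3954)/3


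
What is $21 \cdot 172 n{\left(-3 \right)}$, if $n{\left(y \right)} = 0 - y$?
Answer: $10836$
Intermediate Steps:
$n{\left(y \right)} = - y$
$21 \cdot 172 n{\left(-3 \right)} = 21 \cdot 172 \left(\left(-1\right) \left(-3\right)\right) = 3612 \cdot 3 = 10836$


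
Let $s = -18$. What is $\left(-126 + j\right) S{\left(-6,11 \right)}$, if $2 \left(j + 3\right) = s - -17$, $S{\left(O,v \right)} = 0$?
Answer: $0$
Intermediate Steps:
$j = - \frac{7}{2}$ ($j = -3 + \frac{-18 - -17}{2} = -3 + \frac{-18 + 17}{2} = -3 + \frac{1}{2} \left(-1\right) = -3 - \frac{1}{2} = - \frac{7}{2} \approx -3.5$)
$\left(-126 + j\right) S{\left(-6,11 \right)} = \left(-126 - \frac{7}{2}\right) 0 = \left(- \frac{259}{2}\right) 0 = 0$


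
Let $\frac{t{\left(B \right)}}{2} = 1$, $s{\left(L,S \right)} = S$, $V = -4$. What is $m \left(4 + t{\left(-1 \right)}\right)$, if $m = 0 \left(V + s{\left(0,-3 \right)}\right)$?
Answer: $0$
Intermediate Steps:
$t{\left(B \right)} = 2$ ($t{\left(B \right)} = 2 \cdot 1 = 2$)
$m = 0$ ($m = 0 \left(-4 - 3\right) = 0 \left(-7\right) = 0$)
$m \left(4 + t{\left(-1 \right)}\right) = 0 \left(4 + 2\right) = 0 \cdot 6 = 0$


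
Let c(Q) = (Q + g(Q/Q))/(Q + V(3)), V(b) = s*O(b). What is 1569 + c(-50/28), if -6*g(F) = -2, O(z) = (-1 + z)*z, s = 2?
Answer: 673040/429 ≈ 1568.9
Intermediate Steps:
O(z) = z*(-1 + z)
g(F) = ⅓ (g(F) = -⅙*(-2) = ⅓)
V(b) = 2*b*(-1 + b) (V(b) = 2*(b*(-1 + b)) = 2*b*(-1 + b))
c(Q) = (⅓ + Q)/(12 + Q) (c(Q) = (Q + ⅓)/(Q + 2*3*(-1 + 3)) = (⅓ + Q)/(Q + 2*3*2) = (⅓ + Q)/(Q + 12) = (⅓ + Q)/(12 + Q))
1569 + c(-50/28) = 1569 + (⅓ - 50/28)/(12 - 50/28) = 1569 + (⅓ - 50*1/28)/(12 - 50*1/28) = 1569 + (⅓ - 25/14)/(12 - 25/14) = 1569 - 61/42/(143/14) = 1569 + (14/143)*(-61/42) = 1569 - 61/429 = 673040/429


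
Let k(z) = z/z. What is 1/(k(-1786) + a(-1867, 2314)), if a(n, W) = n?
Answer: -1/1866 ≈ -0.00053591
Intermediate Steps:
k(z) = 1
1/(k(-1786) + a(-1867, 2314)) = 1/(1 - 1867) = 1/(-1866) = -1/1866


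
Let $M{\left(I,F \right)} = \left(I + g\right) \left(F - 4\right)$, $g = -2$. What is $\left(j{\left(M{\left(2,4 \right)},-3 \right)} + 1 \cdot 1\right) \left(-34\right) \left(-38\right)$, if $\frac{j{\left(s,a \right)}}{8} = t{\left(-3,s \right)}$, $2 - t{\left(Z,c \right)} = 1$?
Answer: $11628$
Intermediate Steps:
$t{\left(Z,c \right)} = 1$ ($t{\left(Z,c \right)} = 2 - 1 = 1$)
$M{\left(I,F \right)} = \left(-4 + F\right) \left(-2 + I\right)$ ($M{\left(I,F \right)} = \left(I - 2\right) \left(F - 4\right) = \left(-2 + I\right) \left(-4 + F\right) = \left(-4 + F\right) \left(-2 + I\right)$)
$j{\left(s,a \right)} = 8$ ($j{\left(s,a \right)} = 8 \cdot 1 = 8$)
$\left(j{\left(M{\left(2,4 \right)},-3 \right)} + 1 \cdot 1\right) \left(-34\right) \left(-38\right) = \left(8 + 1 \cdot 1\right) \left(-34\right) \left(-38\right) = \left(8 + 1\right) \left(-34\right) \left(-38\right) = 9 \left(-34\right) \left(-38\right) = \left(-306\right) \left(-38\right) = 11628$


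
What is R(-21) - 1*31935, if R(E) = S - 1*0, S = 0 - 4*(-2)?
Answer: -31927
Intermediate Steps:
S = 8 (S = 0 + 8 = 8)
R(E) = 8 (R(E) = 8 - 1*0 = 8 + 0 = 8)
R(-21) - 1*31935 = 8 - 1*31935 = 8 - 31935 = -31927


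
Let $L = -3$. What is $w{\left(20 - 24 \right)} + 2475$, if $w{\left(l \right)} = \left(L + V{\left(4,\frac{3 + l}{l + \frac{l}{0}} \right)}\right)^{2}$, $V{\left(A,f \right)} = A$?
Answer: $2476$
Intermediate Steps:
$w{\left(l \right)} = 1$ ($w{\left(l \right)} = \left(-3 + 4\right)^{2} = 1^{2} = 1$)
$w{\left(20 - 24 \right)} + 2475 = 1 + 2475 = 2476$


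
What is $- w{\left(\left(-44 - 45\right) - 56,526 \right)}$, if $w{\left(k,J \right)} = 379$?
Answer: $-379$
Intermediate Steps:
$- w{\left(\left(-44 - 45\right) - 56,526 \right)} = \left(-1\right) 379 = -379$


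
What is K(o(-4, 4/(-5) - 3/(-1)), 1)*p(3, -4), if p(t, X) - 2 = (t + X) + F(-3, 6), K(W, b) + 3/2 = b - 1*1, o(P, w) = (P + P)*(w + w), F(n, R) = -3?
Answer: 3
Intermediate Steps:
o(P, w) = 4*P*w (o(P, w) = (2*P)*(2*w) = 4*P*w)
K(W, b) = -5/2 + b (K(W, b) = -3/2 + (b - 1*1) = -3/2 + (b - 1) = -3/2 + (-1 + b) = -5/2 + b)
p(t, X) = -1 + X + t (p(t, X) = 2 + ((t + X) - 3) = 2 + ((X + t) - 3) = 2 + (-3 + X + t) = -1 + X + t)
K(o(-4, 4/(-5) - 3/(-1)), 1)*p(3, -4) = (-5/2 + 1)*(-1 - 4 + 3) = -3/2*(-2) = 3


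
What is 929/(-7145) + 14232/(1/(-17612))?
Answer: -1790922716609/7145 ≈ -2.5065e+8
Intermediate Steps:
929/(-7145) + 14232/(1/(-17612)) = 929*(-1/7145) + 14232/(-1/17612) = -929/7145 + 14232*(-17612) = -929/7145 - 250653984 = -1790922716609/7145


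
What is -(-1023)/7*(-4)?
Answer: -4092/7 ≈ -584.57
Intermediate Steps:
-(-1023)/7*(-4) = -33*(-31/7)*(-4) = (1023/7)*(-4) = -4092/7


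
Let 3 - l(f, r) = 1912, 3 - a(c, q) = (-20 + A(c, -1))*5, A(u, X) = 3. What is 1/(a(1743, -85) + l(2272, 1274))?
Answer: -1/1821 ≈ -0.00054915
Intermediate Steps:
a(c, q) = 88 (a(c, q) = 3 - (-20 + 3)*5 = 3 - (-17)*5 = 3 - 1*(-85) = 3 + 85 = 88)
l(f, r) = -1909 (l(f, r) = 3 - 1*1912 = 3 - 1912 = -1909)
1/(a(1743, -85) + l(2272, 1274)) = 1/(88 - 1909) = 1/(-1821) = -1/1821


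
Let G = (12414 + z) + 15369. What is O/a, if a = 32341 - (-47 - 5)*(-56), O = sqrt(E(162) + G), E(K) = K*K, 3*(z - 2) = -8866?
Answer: sqrt(459663)/88287 ≈ 0.0076793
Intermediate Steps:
z = -8860/3 (z = 2 + (1/3)*(-8866) = 2 - 8866/3 = -8860/3 ≈ -2953.3)
E(K) = K**2
G = 74489/3 (G = (12414 - 8860/3) + 15369 = 28382/3 + 15369 = 74489/3 ≈ 24830.)
O = sqrt(459663)/3 (O = sqrt(162**2 + 74489/3) = sqrt(26244 + 74489/3) = sqrt(153221/3) = sqrt(459663)/3 ≈ 225.99)
a = 29429 (a = 32341 - (-52)*(-56) = 32341 - 1*2912 = 32341 - 2912 = 29429)
O/a = (sqrt(459663)/3)/29429 = (sqrt(459663)/3)*(1/29429) = sqrt(459663)/88287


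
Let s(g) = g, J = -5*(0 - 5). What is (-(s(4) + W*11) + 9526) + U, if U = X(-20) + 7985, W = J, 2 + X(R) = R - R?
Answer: 17230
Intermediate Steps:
X(R) = -2 (X(R) = -2 + (R - R) = -2 + 0 = -2)
J = 25 (J = -5*(-5) = 25)
W = 25
U = 7983 (U = -2 + 7985 = 7983)
(-(s(4) + W*11) + 9526) + U = (-(4 + 25*11) + 9526) + 7983 = (-(4 + 275) + 9526) + 7983 = (-1*279 + 9526) + 7983 = (-279 + 9526) + 7983 = 9247 + 7983 = 17230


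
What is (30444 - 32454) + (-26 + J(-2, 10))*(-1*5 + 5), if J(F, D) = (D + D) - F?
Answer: -2010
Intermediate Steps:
J(F, D) = -F + 2*D (J(F, D) = 2*D - F = -F + 2*D)
(30444 - 32454) + (-26 + J(-2, 10))*(-1*5 + 5) = (30444 - 32454) + (-26 + (-1*(-2) + 2*10))*(-1*5 + 5) = -2010 + (-26 + (2 + 20))*(-5 + 5) = -2010 + (-26 + 22)*0 = -2010 - 4*0 = -2010 + 0 = -2010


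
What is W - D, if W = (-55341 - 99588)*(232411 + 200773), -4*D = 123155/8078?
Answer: -2168547628176877/32312 ≈ -6.7113e+10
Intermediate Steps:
D = -123155/32312 (D = -123155/(4*8078) = -¼*123155/8078 = -123155/32312 ≈ -3.8114)
W = -67112763936 (W = -154929*433184 = -67112763936)
W - D = -67112763936 - 1*(-123155/32312) = -67112763936 + 123155/32312 = -2168547628176877/32312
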